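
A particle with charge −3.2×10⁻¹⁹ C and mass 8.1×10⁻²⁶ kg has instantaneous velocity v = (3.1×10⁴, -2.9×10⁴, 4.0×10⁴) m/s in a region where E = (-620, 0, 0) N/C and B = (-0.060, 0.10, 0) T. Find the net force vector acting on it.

v×B = (-4000, -2400, 1360) N/C.
E + v×B = (-4620, -2400, 1360) N/C.
F = q(E + v×B) = (−3.2×10⁻¹⁹ C)·(-4620, -2400, 1360) = (1.48×10⁻¹⁵, 7.68×10⁻¹⁶, -4.35×10⁻¹⁶) N.

F ≈ (1.48×10⁻¹⁵, 7.68×10⁻¹⁶, -4.35×10⁻¹⁶) N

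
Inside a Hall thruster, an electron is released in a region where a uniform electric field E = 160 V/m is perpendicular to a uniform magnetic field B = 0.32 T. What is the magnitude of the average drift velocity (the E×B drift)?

v_d ≈ 500 m/s

The steady drift has the magnetic force balancing the electric force, so v_d = E/B.
v_d = 160/0.32 = 500 m/s.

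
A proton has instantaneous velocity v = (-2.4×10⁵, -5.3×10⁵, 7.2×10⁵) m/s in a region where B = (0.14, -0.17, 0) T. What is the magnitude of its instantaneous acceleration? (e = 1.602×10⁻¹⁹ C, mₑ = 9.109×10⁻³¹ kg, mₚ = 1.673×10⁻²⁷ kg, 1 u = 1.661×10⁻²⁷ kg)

|a| ≈ 1.88×10¹³ m/s²

v×B = (1.22×10⁵, 1.01×10⁵, 1.15×10⁵) N/C.
F = q v×B = (1.602×10⁻¹⁹ C)·(1.22×10⁵, 1.01×10⁵, 1.15×10⁵) = (1.96×10⁻¹⁴, 1.61×10⁻¹⁴, 1.84×10⁻¹⁴) N.
|a| = |F|/m = 3.138×10⁻¹⁴/1.673×10⁻²⁷ ≈ 1.88×10¹³ m/s².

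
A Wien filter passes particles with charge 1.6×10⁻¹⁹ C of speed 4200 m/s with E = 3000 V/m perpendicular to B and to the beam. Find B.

B = 0.71 T

Balance of forces in the selector: qE = qvB ⇒ B = E/v.
B = 3000/4200 = 0.71 T.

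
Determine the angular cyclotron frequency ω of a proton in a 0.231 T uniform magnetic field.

ω = |q|B/m.
ω = (1.602×10⁻¹⁹)(0.231)/1.673×10⁻²⁷ ≈ 2.21×10⁷ rad/s.

ω ≈ 2.21×10⁷ rad/s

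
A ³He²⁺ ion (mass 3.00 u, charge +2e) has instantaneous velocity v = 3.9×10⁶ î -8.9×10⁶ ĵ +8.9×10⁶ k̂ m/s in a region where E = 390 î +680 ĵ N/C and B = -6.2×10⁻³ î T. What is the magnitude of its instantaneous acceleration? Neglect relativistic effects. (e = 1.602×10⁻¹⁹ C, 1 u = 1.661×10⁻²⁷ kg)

v×B = (0, -5.52×10⁴, -5.52×10⁴) N/C.
E + v×B = (390, -5.45×10⁴, -5.52×10⁴) N/C.
F = q(E + v×B) = (3.204×10⁻¹⁹ C)·(390, -5.45×10⁴, -5.52×10⁴) = (1.25×10⁻¹⁶, -1.75×10⁻¹⁴, -1.77×10⁻¹⁴) N.
|a| = |F|/m = 2.485×10⁻¹⁴/4.983×10⁻²⁷ ≈ 4.99×10¹² m/s².

|a| ≈ 4.99×10¹² m/s²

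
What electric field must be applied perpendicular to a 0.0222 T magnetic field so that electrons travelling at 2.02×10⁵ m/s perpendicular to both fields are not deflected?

For straight-line motion qE = qvB, so E = vB.
E = 2.02×10⁵ × 0.0222 = 4480 V/m.

E = 4480 V/m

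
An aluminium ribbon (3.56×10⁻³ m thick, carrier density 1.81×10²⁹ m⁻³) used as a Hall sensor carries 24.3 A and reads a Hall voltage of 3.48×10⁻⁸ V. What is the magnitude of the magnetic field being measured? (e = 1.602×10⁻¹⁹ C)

From V_H = IB/(n e t), B = V_H n e t / I.
B = (3.48×10⁻⁸)(1.81×10²⁹)(1.602×10⁻¹⁹)(3.56×10⁻³)/24.3 ≈ 0.148 T.

B ≈ 0.148 T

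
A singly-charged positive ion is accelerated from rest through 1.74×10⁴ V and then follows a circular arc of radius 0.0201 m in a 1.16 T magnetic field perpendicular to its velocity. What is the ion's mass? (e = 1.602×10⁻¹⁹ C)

m ≈ 2.50×10⁻²⁷ kg

Combine |q|V = ½mv² and r = mv/(|q|B): eliminate v to get m = qB²r²/(2V).
m = (1.602×10⁻¹⁹)(1.16)²(0.0201)²/(2·1.74×10⁴) ≈ 2.50×10⁻²⁷ kg.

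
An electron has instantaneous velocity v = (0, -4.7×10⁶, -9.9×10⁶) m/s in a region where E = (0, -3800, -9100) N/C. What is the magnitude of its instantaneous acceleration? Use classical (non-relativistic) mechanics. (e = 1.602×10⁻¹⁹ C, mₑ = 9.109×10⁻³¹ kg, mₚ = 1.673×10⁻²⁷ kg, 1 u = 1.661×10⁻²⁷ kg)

|a| ≈ 1.73×10¹⁵ m/s²

Only an electric field acts, so F = qE = (−1.602×10⁻¹⁹ C)·(0, -3800, -9100) = (0, 6.09×10⁻¹⁶, 1.46×10⁻¹⁵) N.
|a| = |F|/m = 1.580×10⁻¹⁵/9.109×10⁻³¹ ≈ 1.73×10¹⁵ m/s².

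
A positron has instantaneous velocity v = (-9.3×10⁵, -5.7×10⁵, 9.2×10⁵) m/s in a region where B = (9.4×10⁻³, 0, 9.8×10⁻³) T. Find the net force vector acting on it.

F ≈ (-8.95×10⁻¹⁶, 2.85×10⁻¹⁵, 8.58×10⁻¹⁶) N

v×B = (-5590, 1.78×10⁴, 5360) N/C.
F = q v×B = (1.602×10⁻¹⁹ C)·(-5590, 1.78×10⁴, 5360) = (-8.95×10⁻¹⁶, 2.85×10⁻¹⁵, 8.58×10⁻¹⁶) N.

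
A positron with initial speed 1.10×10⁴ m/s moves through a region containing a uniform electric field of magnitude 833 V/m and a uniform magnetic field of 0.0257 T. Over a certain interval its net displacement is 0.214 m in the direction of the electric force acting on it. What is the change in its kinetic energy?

ΔKE ≈ 2.86×10⁻¹⁷ J

The magnetic force is always ⟂ v and does no work; only the electric force changes KE.
ΔKE = F_E · d = |q|E d = (1.602×10⁻¹⁹)(833)(0.214) ≈ 2.86×10⁻¹⁷ J.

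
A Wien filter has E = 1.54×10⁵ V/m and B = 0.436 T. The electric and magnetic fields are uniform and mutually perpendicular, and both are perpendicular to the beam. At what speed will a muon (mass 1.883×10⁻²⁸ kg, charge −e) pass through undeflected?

v = 3.53×10⁵ m/s

For undeflected motion the electric and magnetic forces balance: qE = qvB.
v = E/B = 1.54×10⁵/0.436 = 3.53×10⁵ m/s.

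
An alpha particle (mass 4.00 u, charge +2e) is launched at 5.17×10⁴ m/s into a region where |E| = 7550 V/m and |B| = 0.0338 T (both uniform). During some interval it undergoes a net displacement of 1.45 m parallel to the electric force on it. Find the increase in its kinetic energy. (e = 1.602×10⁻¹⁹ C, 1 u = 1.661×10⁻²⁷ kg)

The magnetic force is always ⟂ v and does no work; only the electric force changes KE.
ΔKE = F_E · d = |q|E d = (3.204×10⁻¹⁹)(7550)(1.45) ≈ 3.51×10⁻¹⁵ J.

ΔKE ≈ 3.51×10⁻¹⁵ J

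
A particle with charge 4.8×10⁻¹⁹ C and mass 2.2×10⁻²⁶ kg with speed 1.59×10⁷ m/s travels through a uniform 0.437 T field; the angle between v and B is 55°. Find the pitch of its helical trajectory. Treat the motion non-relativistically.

p ≈ 6.01 m

v∥ = v cosθ = 1.59×10⁷·cos55° ≈ 9.120×10⁶ m/s.
T = 2πm/(|q|B) = 2π(2.2×10⁻²⁶)/((4.8×10⁻¹⁹)(0.437)) ≈ 6.590×10⁻⁷ s.
pitch = v∥ T = (9.120×10⁶)(6.590×10⁻⁷) ≈ 6.01 m.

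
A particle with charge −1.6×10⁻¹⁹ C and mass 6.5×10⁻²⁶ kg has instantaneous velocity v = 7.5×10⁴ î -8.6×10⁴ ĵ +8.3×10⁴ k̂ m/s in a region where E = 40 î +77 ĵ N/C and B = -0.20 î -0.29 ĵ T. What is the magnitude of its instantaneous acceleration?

v×B = (2.41×10⁴, -1.66×10⁴, -3.90×10⁴) N/C.
E + v×B = (2.41×10⁴, -1.65×10⁴, -3.90×10⁴) N/C.
F = q(E + v×B) = (−1.6×10⁻¹⁹ C)·(2.41×10⁴, -1.65×10⁴, -3.90×10⁴) = (-3.86×10⁻¹⁵, 2.64×10⁻¹⁵, 6.23×10⁻¹⁵) N.
|a| = |F|/m = 7.792×10⁻¹⁵/6.5×10⁻²⁶ ≈ 1.20×10¹¹ m/s².

|a| ≈ 1.20×10¹¹ m/s²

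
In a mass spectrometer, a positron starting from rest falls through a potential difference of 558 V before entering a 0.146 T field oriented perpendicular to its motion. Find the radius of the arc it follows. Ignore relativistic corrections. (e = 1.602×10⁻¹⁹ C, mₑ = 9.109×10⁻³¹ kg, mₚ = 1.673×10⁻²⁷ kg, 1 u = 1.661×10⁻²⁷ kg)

Acceleration: |q|V = ½mv² ⇒ v = √(2|q|V/m) = √(2·1.602×10⁻¹⁹·558/9.109×10⁻³¹) ≈ 1.401×10⁷ m/s.
In the field: r = mv/(|q|B) = (9.109×10⁻³¹)(1.401×10⁷)/((1.602×10⁻¹⁹)(0.146)) ≈ 5.46×10⁻⁴ m.

r ≈ 5.46×10⁻⁴ m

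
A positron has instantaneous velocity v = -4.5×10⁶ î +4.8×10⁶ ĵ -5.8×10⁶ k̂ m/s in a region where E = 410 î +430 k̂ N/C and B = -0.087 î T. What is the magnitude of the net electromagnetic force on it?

v×B = (0, 5.05×10⁵, 4.18×10⁵) N/C.
E + v×B = (410, 5.05×10⁵, 4.18×10⁵) N/C.
F = q(E + v×B) = (1.602×10⁻¹⁹ C)·(410, 5.05×10⁵, 4.18×10⁵) = (6.57×10⁻¹⁷, 8.08×10⁻¹⁴, 6.70×10⁻¹⁴) N.
|F| = 1.05×10⁻¹³ N.

|F| ≈ 1.05×10⁻¹³ N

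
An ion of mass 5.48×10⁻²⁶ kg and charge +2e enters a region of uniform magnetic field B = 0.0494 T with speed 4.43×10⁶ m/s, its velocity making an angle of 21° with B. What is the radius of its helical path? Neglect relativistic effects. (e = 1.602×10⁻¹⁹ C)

v⊥ = v sinθ = 4.43×10⁶·sin21° ≈ 1.588×10⁶ m/s.
r = m v⊥/(|q|B) = (5.48×10⁻²⁶)(1.588×10⁶)/((3.204×10⁻¹⁹)(0.0494)) ≈ 5.50 m.

r ≈ 5.50 m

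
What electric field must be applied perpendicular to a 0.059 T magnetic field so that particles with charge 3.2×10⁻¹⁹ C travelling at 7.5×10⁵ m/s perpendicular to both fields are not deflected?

For straight-line motion qE = qvB, so E = vB.
E = 7.5×10⁵ × 0.059 = 4.4×10⁴ V/m.

E = 4.4×10⁴ V/m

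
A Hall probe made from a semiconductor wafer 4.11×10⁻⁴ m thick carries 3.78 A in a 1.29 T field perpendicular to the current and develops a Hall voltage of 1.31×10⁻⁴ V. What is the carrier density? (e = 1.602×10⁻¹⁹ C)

n ≈ 5.65×10²⁶ m⁻³

From V_H = IB/(n e t), n = IB/(V_H e t).
n = (3.78)(1.29)/((1.31×10⁻⁴)(1.602×10⁻¹⁹)(4.11×10⁻⁴)) ≈ 5.65×10²⁶ m⁻³.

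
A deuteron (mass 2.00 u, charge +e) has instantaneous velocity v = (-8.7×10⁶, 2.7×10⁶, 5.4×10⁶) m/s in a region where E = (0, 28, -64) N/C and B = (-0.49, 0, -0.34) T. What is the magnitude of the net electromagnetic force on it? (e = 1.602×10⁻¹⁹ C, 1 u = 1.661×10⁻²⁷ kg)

|F| ≈ 9.34×10⁻¹³ N

v×B = (-9.18×10⁵, -5.60×10⁶, 1.32×10⁶) N/C.
E + v×B = (-9.18×10⁵, -5.60×10⁶, 1.32×10⁶) N/C.
F = q(E + v×B) = (1.602×10⁻¹⁹ C)·(-9.18×10⁵, -5.60×10⁶, 1.32×10⁶) = (-1.47×10⁻¹³, -8.98×10⁻¹³, 2.12×10⁻¹³) N.
|F| = 9.34×10⁻¹³ N.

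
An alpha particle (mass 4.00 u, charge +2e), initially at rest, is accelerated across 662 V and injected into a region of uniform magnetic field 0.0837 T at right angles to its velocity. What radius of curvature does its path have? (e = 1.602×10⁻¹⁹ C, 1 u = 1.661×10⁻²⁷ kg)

Acceleration: |q|V = ½mv² ⇒ v = √(2|q|V/m) = √(2·3.204×10⁻¹⁹·662/6.644×10⁻²⁷) ≈ 2.527×10⁵ m/s.
In the field: r = mv/(|q|B) = (6.644×10⁻²⁷)(2.527×10⁵)/((3.204×10⁻¹⁹)(0.0837)) ≈ 0.0626 m.

r ≈ 0.0626 m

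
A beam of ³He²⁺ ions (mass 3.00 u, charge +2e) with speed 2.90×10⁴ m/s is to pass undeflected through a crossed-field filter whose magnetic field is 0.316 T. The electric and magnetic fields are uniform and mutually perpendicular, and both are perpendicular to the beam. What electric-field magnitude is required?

E = 9160 V/m

For straight-line motion qE = qvB, so E = vB.
E = 2.90×10⁴ × 0.316 = 9160 V/m.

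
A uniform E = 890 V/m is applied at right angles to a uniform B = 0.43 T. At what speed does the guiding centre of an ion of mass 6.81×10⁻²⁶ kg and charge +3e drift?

v_d ≈ 2100 m/s

The E×B drift speed is v_d = E/B.
v_d = 890/0.43 = 2100 m/s.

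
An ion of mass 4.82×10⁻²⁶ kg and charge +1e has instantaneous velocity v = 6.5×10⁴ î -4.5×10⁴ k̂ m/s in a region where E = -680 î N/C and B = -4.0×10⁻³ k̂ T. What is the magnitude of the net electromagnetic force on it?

v×B = (0, 260, 0) N/C.
E + v×B = (-680, 260, 0) N/C.
F = q(E + v×B) = (1.602×10⁻¹⁹ C)·(-680, 260, 0) = (-1.09×10⁻¹⁶, 4.17×10⁻¹⁷, 0) N.
|F| = 1.17×10⁻¹⁶ N.

|F| ≈ 1.17×10⁻¹⁶ N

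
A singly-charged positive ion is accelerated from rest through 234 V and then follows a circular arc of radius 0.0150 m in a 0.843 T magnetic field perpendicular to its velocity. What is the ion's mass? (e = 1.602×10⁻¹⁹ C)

m ≈ 5.47×10⁻²⁶ kg

Combine |q|V = ½mv² and r = mv/(|q|B): eliminate v to get m = qB²r²/(2V).
m = (1.602×10⁻¹⁹)(0.843)²(0.0150)²/(2·234) ≈ 5.47×10⁻²⁶ kg.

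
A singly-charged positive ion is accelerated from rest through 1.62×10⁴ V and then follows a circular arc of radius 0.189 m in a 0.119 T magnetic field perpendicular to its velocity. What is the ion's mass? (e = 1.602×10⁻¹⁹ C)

m ≈ 2.50×10⁻²⁷ kg

Combine |q|V = ½mv² and r = mv/(|q|B): eliminate v to get m = qB²r²/(2V).
m = (1.602×10⁻¹⁹)(0.119)²(0.189)²/(2·1.62×10⁴) ≈ 2.50×10⁻²⁷ kg.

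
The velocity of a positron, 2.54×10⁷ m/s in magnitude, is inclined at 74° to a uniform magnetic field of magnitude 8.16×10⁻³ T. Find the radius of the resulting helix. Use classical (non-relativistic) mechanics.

r ≈ 0.0170 m

v⊥ = v sinθ = 2.54×10⁷·sin74° ≈ 2.442×10⁷ m/s.
r = m v⊥/(|q|B) = (9.109×10⁻³¹)(2.442×10⁷)/((1.602×10⁻¹⁹)(8.16×10⁻³)) ≈ 0.0170 m.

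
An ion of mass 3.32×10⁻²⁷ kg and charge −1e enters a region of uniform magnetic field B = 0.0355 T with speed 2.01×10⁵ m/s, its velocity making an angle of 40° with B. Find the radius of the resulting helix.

v⊥ = v sinθ = 2.01×10⁵·sin40° ≈ 1.292×10⁵ m/s.
r = m v⊥/(|q|B) = (3.32×10⁻²⁷)(1.292×10⁵)/((1.602×10⁻¹⁹)(0.0355)) ≈ 0.0754 m.

r ≈ 0.0754 m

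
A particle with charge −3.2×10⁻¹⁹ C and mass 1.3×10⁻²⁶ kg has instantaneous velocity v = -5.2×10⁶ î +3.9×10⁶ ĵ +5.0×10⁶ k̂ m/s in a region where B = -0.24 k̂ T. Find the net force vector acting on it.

v×B = (-9.36×10⁵, -1.25×10⁶, 0) N/C.
F = q v×B = (−3.2×10⁻¹⁹ C)·(-9.36×10⁵, -1.25×10⁶, 0) = (3.00×10⁻¹³, 3.99×10⁻¹³, 0) N.

F ≈ (3.00×10⁻¹³, 3.99×10⁻¹³, 0) N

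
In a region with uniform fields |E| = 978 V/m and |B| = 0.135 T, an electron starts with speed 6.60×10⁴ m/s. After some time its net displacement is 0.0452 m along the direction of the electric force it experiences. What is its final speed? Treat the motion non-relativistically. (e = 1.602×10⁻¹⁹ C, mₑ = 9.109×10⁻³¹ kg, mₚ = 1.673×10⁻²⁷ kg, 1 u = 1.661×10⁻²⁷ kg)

v_f ≈ 3.94×10⁶ m/s

B does no work; ΔKE = |q|E d.
½mv_f² = ½mv₀² + |q|Ed = ½(9.109×10⁻³¹)(6.60×10⁴)² + (1.602×10⁻¹⁹)(978)(0.0452) ≈ 1.984×10⁻²¹ J + 7.082×10⁻¹⁸ J ≈ 7.084×10⁻¹⁸ J.
v_f = √(2·7.084×10⁻¹⁸/9.109×10⁻³¹) ≈ 3.94×10⁶ m/s.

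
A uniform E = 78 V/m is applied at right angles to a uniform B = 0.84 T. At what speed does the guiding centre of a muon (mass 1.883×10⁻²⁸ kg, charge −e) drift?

v_d ≈ 93 m/s

The E×B drift speed is v_d = E/B.
v_d = 78/0.84 = 93 m/s.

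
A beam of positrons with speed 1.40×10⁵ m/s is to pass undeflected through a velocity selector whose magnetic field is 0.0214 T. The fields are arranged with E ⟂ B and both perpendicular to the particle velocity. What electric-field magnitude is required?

E = 3000 V/m

For straight-line motion qE = qvB, so E = vB.
E = 1.40×10⁵ × 0.0214 = 3000 V/m.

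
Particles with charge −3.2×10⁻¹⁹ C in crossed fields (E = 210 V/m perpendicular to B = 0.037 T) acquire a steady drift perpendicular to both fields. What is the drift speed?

In crossed fields the guiding centre drifts at v_d = |E×B|/B² = E/B, independent of charge and mass.
v_d = 210/0.037 = 5700 m/s.

v_d ≈ 5700 m/s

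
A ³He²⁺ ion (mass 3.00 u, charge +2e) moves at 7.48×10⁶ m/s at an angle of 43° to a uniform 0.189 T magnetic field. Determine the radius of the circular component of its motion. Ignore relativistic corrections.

v⊥ = v sinθ = 7.48×10⁶·sin43° ≈ 5.101×10⁶ m/s.
r = m v⊥/(|q|B) = (4.983×10⁻²⁷)(5.101×10⁶)/((3.204×10⁻¹⁹)(0.189)) ≈ 0.420 m.

r ≈ 0.420 m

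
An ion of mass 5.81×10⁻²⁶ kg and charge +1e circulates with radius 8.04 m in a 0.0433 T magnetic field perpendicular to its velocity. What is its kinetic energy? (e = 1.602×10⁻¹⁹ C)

v = |q|Br/m, then KE = ½mv² = (qBr)²/(2m).
v = (1.602×10⁻¹⁹)(0.0433)(8.04)/5.81×10⁻²⁶ ≈ 9.599×10⁵ m/s.
KE = ½(5.81×10⁻²⁶)(9.599×10⁵)² ≈ 2.68×10⁻¹⁴ J = 1.67×10⁵ eV.

KE ≈ 1.67×10⁵ eV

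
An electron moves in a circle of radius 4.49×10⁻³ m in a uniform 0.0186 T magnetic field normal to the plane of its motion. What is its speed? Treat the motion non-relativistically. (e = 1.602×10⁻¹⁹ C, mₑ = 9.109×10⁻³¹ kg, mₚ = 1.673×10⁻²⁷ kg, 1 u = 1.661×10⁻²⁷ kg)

v ≈ 1.47×10⁷ m/s

From |q|vB = mv²/r, v = |q|Br/m.
v = (1.602×10⁻¹⁹)(0.0186)(4.49×10⁻³)/9.109×10⁻³¹ ≈ 1.47×10⁷ m/s.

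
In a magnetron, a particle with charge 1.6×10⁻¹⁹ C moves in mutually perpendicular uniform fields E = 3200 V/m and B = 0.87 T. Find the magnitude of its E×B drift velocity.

v_d ≈ 3700 m/s

In crossed fields the guiding centre drifts at v_d = |E×B|/B² = E/B, independent of charge and mass.
v_d = 3200/0.87 = 3700 m/s.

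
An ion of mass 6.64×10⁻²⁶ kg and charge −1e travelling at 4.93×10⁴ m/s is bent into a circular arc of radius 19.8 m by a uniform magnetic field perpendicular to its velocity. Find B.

From |q|vB = mv²/r, B = mv/(|q|r).
B = (6.64×10⁻²⁶)(4.93×10⁴)/((1.602×10⁻¹⁹)(19.8)) ≈ 1.03×10⁻³ T.

B ≈ 1.03×10⁻³ T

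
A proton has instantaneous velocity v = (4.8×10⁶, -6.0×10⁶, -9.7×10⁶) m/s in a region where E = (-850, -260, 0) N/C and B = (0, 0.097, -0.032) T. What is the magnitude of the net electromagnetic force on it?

v×B = (1.13×10⁶, 1.54×10⁵, 4.66×10⁵) N/C.
E + v×B = (1.13×10⁶, 1.53×10⁵, 4.66×10⁵) N/C.
F = q(E + v×B) = (1.602×10⁻¹⁹ C)·(1.13×10⁶, 1.53×10⁵, 4.66×10⁵) = (1.81×10⁻¹³, 2.46×10⁻¹⁴, 7.46×10⁻¹⁴) N.
|F| = 1.98×10⁻¹³ N.

|F| ≈ 1.98×10⁻¹³ N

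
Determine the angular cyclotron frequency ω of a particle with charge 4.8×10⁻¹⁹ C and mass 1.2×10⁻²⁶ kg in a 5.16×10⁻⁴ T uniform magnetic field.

ω ≈ 2.06×10⁴ rad/s

ω = |q|B/m.
ω = (4.8×10⁻¹⁹)(5.16×10⁻⁴)/1.2×10⁻²⁶ ≈ 2.06×10⁴ rad/s.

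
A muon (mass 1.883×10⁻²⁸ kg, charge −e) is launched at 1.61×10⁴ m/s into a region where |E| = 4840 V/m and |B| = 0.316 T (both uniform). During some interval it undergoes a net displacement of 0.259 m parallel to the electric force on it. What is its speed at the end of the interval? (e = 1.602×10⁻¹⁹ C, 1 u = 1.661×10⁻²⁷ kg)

v_f ≈ 1.46×10⁶ m/s

B does no work; ΔKE = |q|E d.
½mv_f² = ½mv₀² + |q|Ed = ½(1.883×10⁻²⁸)(1.61×10⁴)² + (1.602×10⁻¹⁹)(4840)(0.259) ≈ 2.440×10⁻²⁰ J + 2.008×10⁻¹⁶ J ≈ 2.008×10⁻¹⁶ J.
v_f = √(2·2.008×10⁻¹⁶/1.883×10⁻²⁸) ≈ 1.46×10⁶ m/s.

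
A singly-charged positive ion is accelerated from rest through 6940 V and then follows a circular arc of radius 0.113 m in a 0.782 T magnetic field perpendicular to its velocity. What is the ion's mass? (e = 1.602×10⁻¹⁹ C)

Combine |q|V = ½mv² and r = mv/(|q|B): eliminate v to get m = qB²r²/(2V).
m = (1.602×10⁻¹⁹)(0.782)²(0.113)²/(2·6940) ≈ 9.01×10⁻²⁶ kg.

m ≈ 9.01×10⁻²⁶ kg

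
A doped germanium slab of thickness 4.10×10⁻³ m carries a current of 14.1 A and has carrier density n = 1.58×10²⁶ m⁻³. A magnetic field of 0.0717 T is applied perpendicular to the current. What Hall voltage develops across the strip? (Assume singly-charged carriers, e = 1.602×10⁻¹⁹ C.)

V_H ≈ 9.74×10⁻⁶ V

V_H = IB/(n e t).
V_H = (14.1)(0.0717)/((1.58×10²⁶)(1.602×10⁻¹⁹)(4.10×10⁻³)) ≈ 9.74×10⁻⁶ V.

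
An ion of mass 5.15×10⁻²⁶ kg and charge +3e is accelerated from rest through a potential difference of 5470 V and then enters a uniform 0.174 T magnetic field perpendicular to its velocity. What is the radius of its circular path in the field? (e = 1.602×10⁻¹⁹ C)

Acceleration: |q|V = ½mv² ⇒ v = √(2|q|V/m) = √(2·4.806×10⁻¹⁹·5470/5.15×10⁻²⁶) ≈ 3.195×10⁵ m/s.
In the field: r = mv/(|q|B) = (5.15×10⁻²⁶)(3.195×10⁵)/((4.806×10⁻¹⁹)(0.174)) ≈ 0.197 m.

r ≈ 0.197 m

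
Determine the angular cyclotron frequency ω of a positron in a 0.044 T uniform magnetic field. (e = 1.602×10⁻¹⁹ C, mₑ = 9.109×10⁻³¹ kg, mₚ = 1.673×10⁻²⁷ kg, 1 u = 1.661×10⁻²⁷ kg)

ω ≈ 7.7×10⁹ rad/s

ω = |q|B/m.
ω = (1.602×10⁻¹⁹)(0.044)/9.109×10⁻³¹ ≈ 7.7×10⁹ rad/s.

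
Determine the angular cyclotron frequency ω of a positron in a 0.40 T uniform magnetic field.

ω ≈ 7.0×10¹⁰ rad/s

ω = |q|B/m.
ω = (1.602×10⁻¹⁹)(0.40)/9.109×10⁻³¹ ≈ 7.0×10¹⁰ rad/s.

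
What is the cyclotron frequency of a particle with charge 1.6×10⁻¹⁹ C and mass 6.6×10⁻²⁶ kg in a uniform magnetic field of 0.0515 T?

f = |q|B/(2πm).
f = (1.6×10⁻¹⁹)(0.0515)/(2π·6.6×10⁻²⁶) ≈ 1.99×10⁴ Hz.

f ≈ 1.99×10⁴ Hz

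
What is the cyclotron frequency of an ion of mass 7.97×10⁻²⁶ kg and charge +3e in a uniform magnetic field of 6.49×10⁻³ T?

f = |q|B/(2πm).
f = (4.806×10⁻¹⁹)(6.49×10⁻³)/(2π·7.97×10⁻²⁶) ≈ 6230 Hz.

f ≈ 6230 Hz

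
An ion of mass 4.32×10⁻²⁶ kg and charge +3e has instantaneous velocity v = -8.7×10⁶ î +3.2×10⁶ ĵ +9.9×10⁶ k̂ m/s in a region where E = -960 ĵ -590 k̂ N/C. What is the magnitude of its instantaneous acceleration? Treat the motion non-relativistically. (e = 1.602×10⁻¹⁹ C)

|a| ≈ 1.25×10¹⁰ m/s²

Only an electric field acts, so F = qE = (4.806×10⁻¹⁹ C)·(0, -960, -590) = (0, -4.61×10⁻¹⁶, -2.84×10⁻¹⁶) N.
|a| = |F|/m = 5.415×10⁻¹⁶/4.32×10⁻²⁶ ≈ 1.25×10¹⁰ m/s².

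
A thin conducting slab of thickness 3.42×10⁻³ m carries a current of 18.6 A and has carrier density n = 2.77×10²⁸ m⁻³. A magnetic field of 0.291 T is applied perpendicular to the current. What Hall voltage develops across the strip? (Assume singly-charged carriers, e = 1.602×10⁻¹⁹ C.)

V_H = IB/(n e t).
V_H = (18.6)(0.291)/((2.77×10²⁸)(1.602×10⁻¹⁹)(3.42×10⁻³)) ≈ 3.57×10⁻⁷ V.

V_H ≈ 3.57×10⁻⁷ V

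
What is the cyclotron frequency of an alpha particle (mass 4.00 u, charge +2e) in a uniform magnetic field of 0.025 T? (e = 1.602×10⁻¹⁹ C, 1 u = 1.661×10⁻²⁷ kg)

f ≈ 1.9×10⁵ Hz

f = |q|B/(2πm).
f = (3.204×10⁻¹⁹)(0.025)/(2π·6.644×10⁻²⁷) ≈ 1.9×10⁵ Hz.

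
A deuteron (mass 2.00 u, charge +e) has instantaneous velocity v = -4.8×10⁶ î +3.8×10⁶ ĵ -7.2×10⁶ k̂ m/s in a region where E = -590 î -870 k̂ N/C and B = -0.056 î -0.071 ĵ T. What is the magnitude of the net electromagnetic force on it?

v×B = (-5.11×10⁵, 4.03×10⁵, 5.54×10⁵) N/C.
E + v×B = (-5.12×10⁵, 4.03×10⁵, 5.53×10⁵) N/C.
F = q(E + v×B) = (1.602×10⁻¹⁹ C)·(-5.12×10⁵, 4.03×10⁵, 5.53×10⁵) = (-8.20×10⁻¹⁴, 6.46×10⁻¹⁴, 8.85×10⁻¹⁴) N.
|F| = 1.37×10⁻¹³ N.

|F| ≈ 1.37×10⁻¹³ N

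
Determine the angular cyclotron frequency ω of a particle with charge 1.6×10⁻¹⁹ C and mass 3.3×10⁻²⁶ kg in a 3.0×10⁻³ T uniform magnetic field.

ω = |q|B/m.
ω = (1.6×10⁻¹⁹)(3.0×10⁻³)/3.3×10⁻²⁶ ≈ 1.5×10⁴ rad/s.

ω ≈ 1.5×10⁴ rad/s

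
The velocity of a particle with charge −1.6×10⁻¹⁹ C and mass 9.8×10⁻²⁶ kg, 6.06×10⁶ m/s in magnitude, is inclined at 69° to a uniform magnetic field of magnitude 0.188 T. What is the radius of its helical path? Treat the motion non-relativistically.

v⊥ = v sinθ = 6.06×10⁶·sin69° ≈ 5.657×10⁶ m/s.
r = m v⊥/(|q|B) = (9.8×10⁻²⁶)(5.657×10⁶)/((1.6×10⁻¹⁹)(0.188)) ≈ 18.4 m.

r ≈ 18.4 m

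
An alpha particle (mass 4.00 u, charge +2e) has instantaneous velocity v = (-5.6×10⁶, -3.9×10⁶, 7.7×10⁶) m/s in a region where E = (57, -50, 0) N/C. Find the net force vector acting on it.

Only an electric field acts, so F = qE = (3.204×10⁻¹⁹ C)·(57.0, -50.0, 0) = (1.83×10⁻¹⁷, -1.60×10⁻¹⁷, 0) N.

F ≈ (1.83×10⁻¹⁷, -1.60×10⁻¹⁷, 0) N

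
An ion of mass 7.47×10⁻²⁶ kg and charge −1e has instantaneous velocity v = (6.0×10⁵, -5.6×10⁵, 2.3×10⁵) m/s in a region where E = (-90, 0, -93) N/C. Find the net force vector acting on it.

Only an electric field acts, so F = qE = (−1.602×10⁻¹⁹ C)·(-90.0, 0, -93.0) = (1.44×10⁻¹⁷, 0, 1.49×10⁻¹⁷) N.

F ≈ (1.44×10⁻¹⁷, 0, 1.49×10⁻¹⁷) N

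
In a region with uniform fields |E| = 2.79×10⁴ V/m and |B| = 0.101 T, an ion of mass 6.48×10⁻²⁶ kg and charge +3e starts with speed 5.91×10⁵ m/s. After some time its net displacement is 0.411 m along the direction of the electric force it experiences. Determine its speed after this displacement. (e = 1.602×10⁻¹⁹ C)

v_f ≈ 7.21×10⁵ m/s

B does no work; ΔKE = |q|E d.
½mv_f² = ½mv₀² + |q|Ed = ½(6.48×10⁻²⁶)(5.91×10⁵)² + (4.806×10⁻¹⁹)(2.79×10⁴)(0.411) ≈ 1.132×10⁻¹⁴ J + 5.511×10⁻¹⁵ J ≈ 1.683×10⁻¹⁴ J.
v_f = √(2·1.683×10⁻¹⁴/6.48×10⁻²⁶) ≈ 7.21×10⁵ m/s.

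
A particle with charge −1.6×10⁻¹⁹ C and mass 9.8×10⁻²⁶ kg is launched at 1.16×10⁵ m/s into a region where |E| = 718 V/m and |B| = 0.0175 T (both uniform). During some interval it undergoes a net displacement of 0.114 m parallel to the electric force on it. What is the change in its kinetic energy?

ΔKE ≈ 1.31×10⁻¹⁷ J

The magnetic force is always ⟂ v and does no work; only the electric force changes KE.
ΔKE = F_E · d = |q|E d = (1.6×10⁻¹⁹)(718)(0.114) ≈ 1.31×10⁻¹⁷ J.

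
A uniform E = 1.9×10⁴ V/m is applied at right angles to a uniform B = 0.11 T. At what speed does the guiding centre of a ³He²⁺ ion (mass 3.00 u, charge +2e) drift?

The E×B drift speed is v_d = E/B.
v_d = 1.9×10⁴/0.11 = 1.7×10⁵ m/s.

v_d ≈ 1.7×10⁵ m/s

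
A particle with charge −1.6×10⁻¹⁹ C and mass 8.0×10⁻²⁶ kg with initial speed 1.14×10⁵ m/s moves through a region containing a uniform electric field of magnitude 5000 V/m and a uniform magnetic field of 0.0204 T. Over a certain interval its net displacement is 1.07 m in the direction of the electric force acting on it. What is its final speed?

B does no work; ΔKE = |q|E d.
½mv_f² = ½mv₀² + |q|Ed = ½(8.0×10⁻²⁶)(1.14×10⁵)² + (1.6×10⁻¹⁹)(5000)(1.07) ≈ 5.198×10⁻¹⁶ J + 8.560×10⁻¹⁶ J ≈ 1.376×10⁻¹⁵ J.
v_f = √(2·1.376×10⁻¹⁵/8.0×10⁻²⁶) ≈ 1.85×10⁵ m/s.

v_f ≈ 1.85×10⁵ m/s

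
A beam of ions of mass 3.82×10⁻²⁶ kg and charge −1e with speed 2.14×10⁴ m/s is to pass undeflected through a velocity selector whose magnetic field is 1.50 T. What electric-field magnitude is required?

E = 3.21×10⁴ V/m

For straight-line motion qE = qvB, so E = vB.
E = 2.14×10⁴ × 1.50 = 3.21×10⁴ V/m.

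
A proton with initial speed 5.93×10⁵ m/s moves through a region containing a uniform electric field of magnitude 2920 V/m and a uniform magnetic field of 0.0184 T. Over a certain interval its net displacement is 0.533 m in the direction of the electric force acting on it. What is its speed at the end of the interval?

B does no work; ΔKE = |q|E d.
½mv_f² = ½mv₀² + |q|Ed = ½(1.673×10⁻²⁷)(5.93×10⁵)² + (1.602×10⁻¹⁹)(2920)(0.533) ≈ 2.942×10⁻¹⁶ J + 2.493×10⁻¹⁶ J ≈ 5.435×10⁻¹⁶ J.
v_f = √(2·5.435×10⁻¹⁶/1.673×10⁻²⁷) ≈ 8.06×10⁵ m/s.

v_f ≈ 8.06×10⁵ m/s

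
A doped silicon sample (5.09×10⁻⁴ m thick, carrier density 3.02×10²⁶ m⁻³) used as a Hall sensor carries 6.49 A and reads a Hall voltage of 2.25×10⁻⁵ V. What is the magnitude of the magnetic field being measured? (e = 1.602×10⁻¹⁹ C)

From V_H = IB/(n e t), B = V_H n e t / I.
B = (2.25×10⁻⁵)(3.02×10²⁶)(1.602×10⁻¹⁹)(5.09×10⁻⁴)/6.49 ≈ 0.0854 T.

B ≈ 0.0854 T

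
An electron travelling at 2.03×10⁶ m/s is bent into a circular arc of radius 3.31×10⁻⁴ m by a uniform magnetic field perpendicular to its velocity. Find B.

From |q|vB = mv²/r, B = mv/(|q|r).
B = (9.109×10⁻³¹)(2.03×10⁶)/((1.602×10⁻¹⁹)(3.31×10⁻⁴)) ≈ 0.0349 T.

B ≈ 0.0349 T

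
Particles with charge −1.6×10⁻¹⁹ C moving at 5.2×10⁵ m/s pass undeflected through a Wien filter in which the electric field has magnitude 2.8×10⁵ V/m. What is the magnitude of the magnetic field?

B = 0.54 T

Balance of forces in the selector: qE = qvB ⇒ B = E/v.
B = 2.8×10⁵/5.2×10⁵ = 0.54 T.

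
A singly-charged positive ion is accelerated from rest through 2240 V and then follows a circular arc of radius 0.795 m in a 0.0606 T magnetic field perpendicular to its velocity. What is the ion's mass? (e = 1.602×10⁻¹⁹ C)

Combine |q|V = ½mv² and r = mv/(|q|B): eliminate v to get m = qB²r²/(2V).
m = (1.602×10⁻¹⁹)(0.0606)²(0.795)²/(2·2240) ≈ 8.30×10⁻²⁶ kg.

m ≈ 8.30×10⁻²⁶ kg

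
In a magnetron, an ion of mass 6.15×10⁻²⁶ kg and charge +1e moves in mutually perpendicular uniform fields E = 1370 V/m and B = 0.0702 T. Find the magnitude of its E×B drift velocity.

v_d ≈ 1.95×10⁴ m/s

In crossed fields the guiding centre drifts at v_d = |E×B|/B² = E/B, independent of charge and mass.
v_d = 1370/0.0702 = 1.95×10⁴ m/s.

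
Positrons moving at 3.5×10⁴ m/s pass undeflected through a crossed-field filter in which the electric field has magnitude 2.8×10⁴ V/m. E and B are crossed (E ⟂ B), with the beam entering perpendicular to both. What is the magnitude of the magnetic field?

B = 0.80 T

Balance of forces in the selector: qE = qvB ⇒ B = E/v.
B = 2.8×10⁴/3.5×10⁴ = 0.80 T.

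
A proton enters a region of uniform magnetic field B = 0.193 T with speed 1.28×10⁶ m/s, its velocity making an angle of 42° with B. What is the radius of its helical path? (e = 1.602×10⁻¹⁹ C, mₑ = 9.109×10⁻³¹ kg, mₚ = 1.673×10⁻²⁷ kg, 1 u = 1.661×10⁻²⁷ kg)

v⊥ = v sinθ = 1.28×10⁶·sin42° ≈ 8.565×10⁵ m/s.
r = m v⊥/(|q|B) = (1.673×10⁻²⁷)(8.565×10⁵)/((1.602×10⁻¹⁹)(0.193)) ≈ 0.0463 m.

r ≈ 0.0463 m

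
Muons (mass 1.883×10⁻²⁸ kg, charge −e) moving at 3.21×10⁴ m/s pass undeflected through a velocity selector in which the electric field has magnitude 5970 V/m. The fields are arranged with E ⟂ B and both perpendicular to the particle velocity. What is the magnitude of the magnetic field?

B = 0.186 T

Balance of forces in the selector: qE = qvB ⇒ B = E/v.
B = 5970/3.21×10⁴ = 0.186 T.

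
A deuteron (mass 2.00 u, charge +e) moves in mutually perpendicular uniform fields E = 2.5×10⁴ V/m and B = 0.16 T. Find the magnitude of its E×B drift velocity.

v_d ≈ 1.6×10⁵ m/s

In crossed fields the guiding centre drifts at v_d = |E×B|/B² = E/B, independent of charge and mass.
v_d = 2.5×10⁴/0.16 = 1.6×10⁵ m/s.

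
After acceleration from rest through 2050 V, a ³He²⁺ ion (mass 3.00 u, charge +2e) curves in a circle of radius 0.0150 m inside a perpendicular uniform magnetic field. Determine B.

B ≈ 0.532 T

v = √(2|q|V/m) = √(2·3.204×10⁻¹⁹·2050/4.983×10⁻²⁷) ≈ 5.134×10⁵ m/s.
B = mv/(|q|r) = (4.983×10⁻²⁷)(5.134×10⁵)/((3.204×10⁻¹⁹)(0.0150)) ≈ 0.532 T.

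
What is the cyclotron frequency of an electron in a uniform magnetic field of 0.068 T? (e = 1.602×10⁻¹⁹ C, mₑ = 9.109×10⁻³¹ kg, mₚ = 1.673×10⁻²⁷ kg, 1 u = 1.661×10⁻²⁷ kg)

f = |q|B/(2πm).
f = (1.602×10⁻¹⁹)(0.068)/(2π·9.109×10⁻³¹) ≈ 1.9×10⁹ Hz.

f ≈ 1.9×10⁹ Hz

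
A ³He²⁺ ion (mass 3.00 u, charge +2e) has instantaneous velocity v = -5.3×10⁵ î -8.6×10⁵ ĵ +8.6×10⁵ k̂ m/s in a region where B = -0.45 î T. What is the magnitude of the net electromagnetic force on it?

v×B = (0, -3.87×10⁵, -3.87×10⁵) N/C.
F = q v×B = (3.204×10⁻¹⁹ C)·(0, -3.87×10⁵, -3.87×10⁵) = (0, -1.24×10⁻¹³, -1.24×10⁻¹³) N.
|F| = 1.75×10⁻¹³ N.

|F| ≈ 1.75×10⁻¹³ N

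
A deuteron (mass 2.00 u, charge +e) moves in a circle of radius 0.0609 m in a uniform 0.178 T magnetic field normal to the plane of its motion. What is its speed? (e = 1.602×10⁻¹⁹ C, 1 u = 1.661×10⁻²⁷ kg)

v ≈ 5.23×10⁵ m/s

From |q|vB = mv²/r, v = |q|Br/m.
v = (1.602×10⁻¹⁹)(0.178)(0.0609)/3.322×10⁻²⁷ ≈ 5.23×10⁵ m/s.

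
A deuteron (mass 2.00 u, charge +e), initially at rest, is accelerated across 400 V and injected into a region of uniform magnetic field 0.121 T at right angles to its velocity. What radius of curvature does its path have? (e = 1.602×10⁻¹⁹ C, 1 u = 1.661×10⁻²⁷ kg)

Acceleration: |q|V = ½mv² ⇒ v = √(2|q|V/m) = √(2·1.602×10⁻¹⁹·400/3.322×10⁻²⁷) ≈ 1.964×10⁵ m/s.
In the field: r = mv/(|q|B) = (3.322×10⁻²⁷)(1.964×10⁵)/((1.602×10⁻¹⁹)(0.121)) ≈ 0.0337 m.

r ≈ 0.0337 m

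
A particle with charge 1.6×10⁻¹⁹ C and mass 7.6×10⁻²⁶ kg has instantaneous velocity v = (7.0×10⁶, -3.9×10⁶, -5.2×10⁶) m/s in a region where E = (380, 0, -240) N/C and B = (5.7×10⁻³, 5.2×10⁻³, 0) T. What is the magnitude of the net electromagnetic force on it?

v×B = (2.70×10⁴, -2.96×10⁴, 5.86×10⁴) N/C.
E + v×B = (2.74×10⁴, -2.96×10⁴, 5.84×10⁴) N/C.
F = q(E + v×B) = (1.6×10⁻¹⁹ C)·(2.74×10⁴, -2.96×10⁴, 5.84×10⁴) = (4.39×10⁻¹⁵, -4.74×10⁻¹⁵, 9.34×10⁻¹⁵) N.
|F| = 1.14×10⁻¹⁴ N.

|F| ≈ 1.14×10⁻¹⁴ N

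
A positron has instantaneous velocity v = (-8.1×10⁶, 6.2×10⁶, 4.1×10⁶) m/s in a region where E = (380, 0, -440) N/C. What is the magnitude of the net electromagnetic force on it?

|F| ≈ 9.31×10⁻¹⁷ N

Only an electric field acts, so F = qE = (1.602×10⁻¹⁹ C)·(380, 0, -440) = (6.09×10⁻¹⁷, 0, -7.05×10⁻¹⁷) N.
|F| = 9.31×10⁻¹⁷ N.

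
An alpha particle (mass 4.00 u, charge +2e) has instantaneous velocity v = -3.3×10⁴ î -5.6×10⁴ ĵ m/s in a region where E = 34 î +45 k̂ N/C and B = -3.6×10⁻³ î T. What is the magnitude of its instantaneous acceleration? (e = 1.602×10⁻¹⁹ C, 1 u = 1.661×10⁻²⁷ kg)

v×B = (0, 0, -202) N/C.
E + v×B = (34.0, 0, -157) N/C.
F = q(E + v×B) = (3.204×10⁻¹⁹ C)·(34.0, 0, -157) = (1.09×10⁻¹⁷, 0, -5.02×10⁻¹⁷) N.
|a| = |F|/m = 5.134×10⁻¹⁷/6.644×10⁻²⁷ ≈ 7.73×10⁹ m/s².

|a| ≈ 7.73×10⁹ m/s²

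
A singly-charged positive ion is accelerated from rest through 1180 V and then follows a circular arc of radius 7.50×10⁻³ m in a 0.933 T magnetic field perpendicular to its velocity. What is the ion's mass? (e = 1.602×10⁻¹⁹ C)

m ≈ 3.32×10⁻²⁷ kg

Combine |q|V = ½mv² and r = mv/(|q|B): eliminate v to get m = qB²r²/(2V).
m = (1.602×10⁻¹⁹)(0.933)²(7.50×10⁻³)²/(2·1180) ≈ 3.32×10⁻²⁷ kg.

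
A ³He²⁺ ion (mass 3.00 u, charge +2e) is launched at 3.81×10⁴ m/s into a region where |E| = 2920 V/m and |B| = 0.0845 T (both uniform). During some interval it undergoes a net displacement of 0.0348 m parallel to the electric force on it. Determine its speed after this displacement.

v_f ≈ 1.20×10⁵ m/s

B does no work; ΔKE = |q|E d.
½mv_f² = ½mv₀² + |q|Ed = ½(4.983×10⁻²⁷)(3.81×10⁴)² + (3.204×10⁻¹⁹)(2920)(0.0348) ≈ 3.617×10⁻¹⁸ J + 3.256×10⁻¹⁷ J ≈ 3.617×10⁻¹⁷ J.
v_f = √(2·3.617×10⁻¹⁷/4.983×10⁻²⁷) ≈ 1.20×10⁵ m/s.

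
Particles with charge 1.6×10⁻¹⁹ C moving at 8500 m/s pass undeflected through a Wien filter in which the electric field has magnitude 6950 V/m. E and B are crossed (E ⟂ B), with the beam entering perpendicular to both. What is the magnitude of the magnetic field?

Balance of forces in the selector: qE = qvB ⇒ B = E/v.
B = 6950/8500 = 0.818 T.

B = 0.818 T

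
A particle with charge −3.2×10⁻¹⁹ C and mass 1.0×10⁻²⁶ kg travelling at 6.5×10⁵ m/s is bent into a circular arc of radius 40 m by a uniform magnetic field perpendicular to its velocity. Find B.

B ≈ 5.1×10⁻⁴ T

From |q|vB = mv²/r, B = mv/(|q|r).
B = (1.0×10⁻²⁶)(6.5×10⁵)/((3.2×10⁻¹⁹)(40)) ≈ 5.1×10⁻⁴ T.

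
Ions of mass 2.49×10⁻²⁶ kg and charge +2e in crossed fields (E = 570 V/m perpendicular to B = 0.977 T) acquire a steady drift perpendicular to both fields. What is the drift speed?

v_d ≈ 583 m/s

The E×B drift speed is v_d = E/B.
v_d = 570/0.977 = 583 m/s.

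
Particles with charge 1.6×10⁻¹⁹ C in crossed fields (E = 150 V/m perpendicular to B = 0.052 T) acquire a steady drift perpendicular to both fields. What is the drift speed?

v_d ≈ 2900 m/s

The E×B drift speed is v_d = E/B.
v_d = 150/0.052 = 2900 m/s.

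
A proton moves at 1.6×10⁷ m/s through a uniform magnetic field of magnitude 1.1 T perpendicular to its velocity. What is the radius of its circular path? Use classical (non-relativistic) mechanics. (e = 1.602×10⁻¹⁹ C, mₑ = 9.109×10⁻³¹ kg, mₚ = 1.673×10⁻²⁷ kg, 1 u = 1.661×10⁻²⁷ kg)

r ≈ 0.15 m

The magnetic force provides the centripetal force: |q|vB = mv²/r.
r = mv/(|q|B) = (1.673×10⁻²⁷)(1.6×10⁷)/((1.602×10⁻¹⁹)(1.1)) ≈ 0.15 m.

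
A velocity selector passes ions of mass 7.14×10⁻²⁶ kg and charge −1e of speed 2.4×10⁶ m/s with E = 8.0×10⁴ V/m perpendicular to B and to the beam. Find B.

B = 0.033 T

Balance of forces in the selector: qE = qvB ⇒ B = E/v.
B = 8.0×10⁴/2.4×10⁶ = 0.033 T.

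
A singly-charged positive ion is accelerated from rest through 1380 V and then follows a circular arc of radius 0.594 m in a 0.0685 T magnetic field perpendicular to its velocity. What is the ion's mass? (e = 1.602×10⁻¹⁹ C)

Combine |q|V = ½mv² and r = mv/(|q|B): eliminate v to get m = qB²r²/(2V).
m = (1.602×10⁻¹⁹)(0.0685)²(0.594)²/(2·1380) ≈ 9.61×10⁻²⁶ kg.

m ≈ 9.61×10⁻²⁶ kg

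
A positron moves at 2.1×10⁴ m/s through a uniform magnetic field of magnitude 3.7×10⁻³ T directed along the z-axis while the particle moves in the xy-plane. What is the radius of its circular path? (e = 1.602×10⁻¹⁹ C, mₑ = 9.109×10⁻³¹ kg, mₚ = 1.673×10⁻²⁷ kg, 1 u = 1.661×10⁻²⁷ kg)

The magnetic force provides the centripetal force: |q|vB = mv²/r.
r = mv/(|q|B) = (9.109×10⁻³¹)(2.1×10⁴)/((1.602×10⁻¹⁹)(3.7×10⁻³)) ≈ 3.2×10⁻⁵ m.

r ≈ 3.2×10⁻⁵ m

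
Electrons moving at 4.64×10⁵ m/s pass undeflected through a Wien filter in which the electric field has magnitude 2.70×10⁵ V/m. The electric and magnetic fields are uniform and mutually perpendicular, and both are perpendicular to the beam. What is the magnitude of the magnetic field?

Balance of forces in the selector: qE = qvB ⇒ B = E/v.
B = 2.70×10⁵/4.64×10⁵ = 0.582 T.

B = 0.582 T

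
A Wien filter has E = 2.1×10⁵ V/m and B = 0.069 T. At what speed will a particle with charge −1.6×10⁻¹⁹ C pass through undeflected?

Zero net Lorentz force requires |qE| = |q v×B|, i.e. E = vB.
v = E/B = 2.1×10⁵/0.069 = 3.0×10⁶ m/s.

v = 3.0×10⁶ m/s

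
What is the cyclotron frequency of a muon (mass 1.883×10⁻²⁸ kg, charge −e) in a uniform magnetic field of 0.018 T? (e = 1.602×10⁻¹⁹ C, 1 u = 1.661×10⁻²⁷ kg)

f ≈ 2.4×10⁶ Hz

f = |q|B/(2πm).
f = (1.602×10⁻¹⁹)(0.018)/(2π·1.883×10⁻²⁸) ≈ 2.4×10⁶ Hz.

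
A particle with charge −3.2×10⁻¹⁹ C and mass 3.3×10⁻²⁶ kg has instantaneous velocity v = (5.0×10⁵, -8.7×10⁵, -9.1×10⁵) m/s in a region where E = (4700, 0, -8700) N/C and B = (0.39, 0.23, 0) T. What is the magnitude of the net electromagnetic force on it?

v×B = (2.09×10⁵, -3.55×10⁵, 4.54×10⁵) N/C.
E + v×B = (2.14×10⁵, -3.55×10⁵, 4.46×10⁵) N/C.
F = q(E + v×B) = (−3.2×10⁻¹⁹ C)·(2.14×10⁵, -3.55×10⁵, 4.46×10⁵) = (-6.85×10⁻¹⁴, 1.14×10⁻¹³, -1.43×10⁻¹³) N.
|F| = 1.95×10⁻¹³ N.

|F| ≈ 1.95×10⁻¹³ N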